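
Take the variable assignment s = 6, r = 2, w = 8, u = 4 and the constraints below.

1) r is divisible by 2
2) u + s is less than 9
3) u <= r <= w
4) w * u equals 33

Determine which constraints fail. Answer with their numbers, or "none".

Constraints 2, 3, and 4 are violated.

1) 2 / 2 = 1, so 2 divides 2 — OK.
2) u + s = 4 + 6 = 10; 10 ≥ 9, bound 9 not met — violated.
3) values 4, 2, 8; u = 4 is not <= r = 2 — violated.
4) w * u = 8 * 4 = 32, not 33 — violated.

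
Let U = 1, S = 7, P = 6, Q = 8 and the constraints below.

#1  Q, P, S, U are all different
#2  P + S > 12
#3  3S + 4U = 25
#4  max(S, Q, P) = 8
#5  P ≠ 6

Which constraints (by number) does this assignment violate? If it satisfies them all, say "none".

#1 values 8, 6, 7, 1 are pairwise distinct  true
#2 P + S = 6 + 7 = 13; 13 > 12  true
#3 3S + 4U = 3(7) + 4(1) = 25  true
#4 max(7, 8, 6) = 8  true
#5 P = 6, but 6 is required to differ  false

Violated: 5.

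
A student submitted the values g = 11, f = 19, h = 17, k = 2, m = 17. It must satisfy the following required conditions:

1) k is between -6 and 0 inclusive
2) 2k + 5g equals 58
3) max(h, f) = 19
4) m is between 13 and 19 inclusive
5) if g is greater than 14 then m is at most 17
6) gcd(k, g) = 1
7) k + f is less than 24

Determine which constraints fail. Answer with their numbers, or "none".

1) k = 2 is outside [-6, 0]  fails
2) 2k + 5g = 2(2) + 5(11) = 59, not 58  fails
3) max(17, 19) = 19  holds
4) m = 17 lies in [13, 19]  holds
5) g = 11, not > 14; antecedent false, conditional vacuously true  holds
6) gcd(2, 11) = 1  holds
7) k + f = 2 + 19 = 21; 21 < 24  holds

No — constraints 1, 2 are not satisfied.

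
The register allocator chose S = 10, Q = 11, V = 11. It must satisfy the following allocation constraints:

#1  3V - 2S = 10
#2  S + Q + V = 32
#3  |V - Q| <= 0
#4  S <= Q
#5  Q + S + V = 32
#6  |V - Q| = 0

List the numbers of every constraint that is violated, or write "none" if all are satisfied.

#1 3V - 2S = 3(11) - 2(10) = 13, not 10 — violated.
#2 S + Q + V = 10 + 11 + 11 = 32 — OK.
#3 |11 - 11| = 0; 0 ≤ 0 — OK.
#4 S = 10, Q = 11; 10 ≤ 11 — OK.
#5 Q + S + V = 11 + 10 + 11 = 32 — OK.
#6 |11 - 11| = 0 — OK.

Constraint 1 does not hold.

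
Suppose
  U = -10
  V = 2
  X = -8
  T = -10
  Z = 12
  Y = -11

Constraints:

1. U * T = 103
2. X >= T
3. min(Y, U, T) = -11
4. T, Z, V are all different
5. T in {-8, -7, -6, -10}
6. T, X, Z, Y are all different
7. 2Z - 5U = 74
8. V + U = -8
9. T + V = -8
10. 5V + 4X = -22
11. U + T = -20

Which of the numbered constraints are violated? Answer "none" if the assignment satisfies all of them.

1. U * T = -10 * (-10) = 100, not 103 — does not hold.
2. X = -8, T = -10; -8 ≥ -10 — holds.
3. min(-11, -10, -10) = -11 — holds.
4. values -10, 12, 2 are pairwise distinct — holds.
5. T = -10 is in {-8, -7, -6, -10} — holds.
6. values -10, -8, 12, -11 are pairwise distinct — holds.
7. 2Z - 5U = 2(12) - 5(-10) = 74 — holds.
8. V + U = 2 + (-10) = -8 — holds.
9. T + V = -10 + 2 = -8 — holds.
10. 5V + 4X = 5(2) + 4(-8) = -22 — holds.
11. U + T = -10 + (-10) = -20 — holds.

Constraint 1 does not hold.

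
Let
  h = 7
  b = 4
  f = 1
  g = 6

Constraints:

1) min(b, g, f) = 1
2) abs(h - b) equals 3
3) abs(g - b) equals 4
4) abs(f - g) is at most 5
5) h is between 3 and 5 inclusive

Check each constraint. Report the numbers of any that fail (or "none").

1) min(4, 6, 1) = 1  ✓
2) abs(7 - 4) = 3  ✓
3) abs(6 - 4) = 2, not 4  ✗
4) abs(1 - 6) = 5; 5 ≤ 5  ✓
5) h = 7 is outside [3, 5]  ✗

Constraints 3, 5 are violated.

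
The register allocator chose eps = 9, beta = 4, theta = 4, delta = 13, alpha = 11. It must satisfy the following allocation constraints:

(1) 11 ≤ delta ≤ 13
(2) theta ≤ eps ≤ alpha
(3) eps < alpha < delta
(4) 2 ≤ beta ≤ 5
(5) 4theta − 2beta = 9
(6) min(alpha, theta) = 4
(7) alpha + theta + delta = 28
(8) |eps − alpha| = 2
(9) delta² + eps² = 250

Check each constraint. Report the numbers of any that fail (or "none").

The assignment fails constraint 5.

(1) delta = 13 lies in [11, 13] — holds.
(2) values 4 ≤ 9 ≤ 11 — holds.
(3) values 9 < 11 < 13 — holds.
(4) beta = 4 lies in [2, 5] — holds.
(5) 4theta − 2beta = 4(4) − 2(4) = 8, not 9 — does not hold.
(6) min(11, 4) = 4 — holds.
(7) alpha + theta + delta = 11 + 4 + 13 = 28 — holds.
(8) |9 − 11| = 2 — holds.
(9) delta² + eps² = 13² + 9² = 169 + 81 = 250 — holds.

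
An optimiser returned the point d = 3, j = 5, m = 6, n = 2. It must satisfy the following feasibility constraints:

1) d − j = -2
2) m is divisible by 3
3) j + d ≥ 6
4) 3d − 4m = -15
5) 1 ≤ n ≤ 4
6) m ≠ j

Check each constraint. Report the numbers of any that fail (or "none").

1) d − j = 3 − 5 = -2 — holds.
2) 6 / 3 = 2, so 3 divides 6 — holds.
3) j + d = 5 + 3 = 8; 8 ≥ 6 — holds.
4) 3d − 4m = 3(3) − 4(6) = -15 — holds.
5) n = 2 lies in [1, 4] — holds.
6) m = 6, j = 5; distinct — holds.

The assignment satisfies every constraint.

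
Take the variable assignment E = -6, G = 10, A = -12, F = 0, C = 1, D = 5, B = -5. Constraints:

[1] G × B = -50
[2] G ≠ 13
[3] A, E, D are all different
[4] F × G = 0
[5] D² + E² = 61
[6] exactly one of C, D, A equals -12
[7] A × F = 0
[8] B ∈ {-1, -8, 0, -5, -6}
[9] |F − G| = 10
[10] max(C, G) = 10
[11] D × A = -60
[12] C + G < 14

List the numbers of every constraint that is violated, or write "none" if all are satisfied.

The assignment satisfies every constraint.

[1] G × B = 10 × (-5) = -50  ✓
[2] G = 10, and 10 ≠ 13  ✓
[3] values -12, -6, 5 are pairwise distinct  ✓
[4] F × G = 0 × 10 = 0  ✓
[5] D² + E² = 5² + (-6)² = 25 + 36 = 61  ✓
[6] C=1, D=5, A=-12; 1 of them equals -12  ✓
[7] A × F = -12 × 0 = 0  ✓
[8] B = -5 is in {-1, -8, 0, -5, -6}  ✓
[9] |0 − 10| = 10  ✓
[10] max(1, 10) = 10  ✓
[11] D × A = 5 × (-12) = -60  ✓
[12] C + G = 1 + 10 = 11; 11 < 14  ✓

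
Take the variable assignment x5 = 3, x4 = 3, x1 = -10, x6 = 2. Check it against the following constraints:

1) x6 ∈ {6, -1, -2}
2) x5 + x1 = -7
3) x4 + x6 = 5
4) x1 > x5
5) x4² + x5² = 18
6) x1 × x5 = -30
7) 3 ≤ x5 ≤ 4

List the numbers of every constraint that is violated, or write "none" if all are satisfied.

Constraints 1 and 4 are violated.

1) x6 = 2 is not in {6, -1, -2}  fails
2) x5 + x1 = 3 + (-10) = -7  holds
3) x4 + x6 = 3 + 2 = 5  holds
4) x1 = -10, x5 = 3; -10 ≤ 3 (want >)  fails
5) x4² + x5² = 3² + 3² = 9 + 9 = 18  holds
6) x1 × x5 = -10 × 3 = -30  holds
7) x5 = 3 lies in [3, 4]  holds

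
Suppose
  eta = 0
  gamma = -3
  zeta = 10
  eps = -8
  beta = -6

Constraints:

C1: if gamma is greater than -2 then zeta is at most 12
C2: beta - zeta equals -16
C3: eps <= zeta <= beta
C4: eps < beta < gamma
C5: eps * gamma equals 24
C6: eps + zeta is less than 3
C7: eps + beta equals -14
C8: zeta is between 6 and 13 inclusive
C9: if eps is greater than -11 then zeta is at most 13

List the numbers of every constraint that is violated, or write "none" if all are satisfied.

The assignment fails constraint 3.

C1: gamma = -3, not > -2; antecedent false, conditional vacuously true — holds.
C2: beta - zeta = -6 - 10 = -16 — holds.
C3: values -8, 10, -6; zeta = 10 is not <= beta = -6 — fails.
C4: values -8 < -6 < -3 — holds.
C5: eps * gamma = -8 * (-3) = 24 — holds.
C6: eps + zeta = -8 + 10 = 2; 2 < 3 — holds.
C7: eps + beta = -8 + (-6) = -14 — holds.
C8: zeta = 10 lies in [6, 13] — holds.
C9: eps = -8 > -11, so we need zeta ≤ 13; zeta = 10 ≤ 13 — holds.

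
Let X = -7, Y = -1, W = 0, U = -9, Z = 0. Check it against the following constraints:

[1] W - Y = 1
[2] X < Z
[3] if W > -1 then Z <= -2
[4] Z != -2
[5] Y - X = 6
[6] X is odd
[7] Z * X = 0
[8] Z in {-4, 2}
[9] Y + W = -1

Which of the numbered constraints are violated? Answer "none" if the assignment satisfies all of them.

The assignment fails constraints 3, 8.

[1] W - Y = 0 - (-1) = 1  holds
[2] X = -7, Z = 0; -7 < 0  holds
[3] W = 0 > -1, so we need Z ≤ -2; but Z = 0 > -2  fails
[4] Z = 0, and 0 ≠ -2  holds
[5] Y - X = -1 - (-7) = 6  holds
[6] X = -7 is odd  holds
[7] Z * X = 0 * (-7) = 0  holds
[8] Z = 0 is not in {-4, 2}  fails
[9] Y + W = -1 + 0 = -1  holds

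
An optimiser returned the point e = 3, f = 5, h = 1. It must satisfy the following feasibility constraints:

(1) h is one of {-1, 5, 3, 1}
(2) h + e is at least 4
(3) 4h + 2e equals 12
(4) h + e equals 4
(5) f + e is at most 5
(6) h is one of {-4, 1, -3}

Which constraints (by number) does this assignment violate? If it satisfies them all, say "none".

Violated: 3 and 5.

(1) h = 1 is in {-1, 5, 3, 1}  holds
(2) h + e = 1 + 3 = 4; 4 ≥ 4  holds
(3) 4h + 2e = 4(1) + 2(3) = 10, not 12  fails
(4) h + e = 1 + 3 = 4  holds
(5) f + e = 5 + 3 = 8; 8 > 5, bound 5 not met  fails
(6) h = 1 is in {-4, 1, -3}  holds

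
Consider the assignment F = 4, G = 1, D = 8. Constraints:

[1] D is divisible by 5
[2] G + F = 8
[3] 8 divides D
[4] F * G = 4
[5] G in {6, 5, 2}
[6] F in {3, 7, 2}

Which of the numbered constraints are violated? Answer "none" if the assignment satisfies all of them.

Constraints 1, 2, 5, and 6 are violated.

[1] 8 = 5*1 + 3, so 5 does not divide 8 — does not hold.
[2] G + F = 1 + 4 = 5, not 8 — does not hold.
[3] 8 / 8 = 1, so 8 divides 8 — holds.
[4] F * G = 4 * 1 = 4 — holds.
[5] G = 1 is not in {6, 5, 2} — does not hold.
[6] F = 4 is not in {3, 7, 2} — does not hold.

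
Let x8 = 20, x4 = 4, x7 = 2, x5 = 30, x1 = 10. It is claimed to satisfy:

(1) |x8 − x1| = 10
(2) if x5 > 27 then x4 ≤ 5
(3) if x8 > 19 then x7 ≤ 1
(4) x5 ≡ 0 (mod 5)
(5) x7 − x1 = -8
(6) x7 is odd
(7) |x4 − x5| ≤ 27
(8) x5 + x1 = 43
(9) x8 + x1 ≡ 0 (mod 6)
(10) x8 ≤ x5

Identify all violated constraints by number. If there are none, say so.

No — constraints 3, 6, and 8 are not satisfied.

(1) |20 − 10| = 10  true
(2) x5 = 30 > 27, so we need x4 ≤ 5; x4 = 4 ≤ 5  true
(3) x8 = 20 > 19, so we need x7 ≤ 1; but x7 = 2 > 1  false
(4) 30 mod 5 = 0  true
(5) x7 − x1 = 2 − 10 = -8  true
(6) x7 = 2 is even  false
(7) |4 − 30| = 26; 26 ≤ 27  true
(8) x5 + x1 = 30 + 10 = 40, not 43  false
(9) x8 + x1 = 30; 30 mod 6 = 0  true
(10) x8 = 20, x5 = 30; 20 ≤ 30  true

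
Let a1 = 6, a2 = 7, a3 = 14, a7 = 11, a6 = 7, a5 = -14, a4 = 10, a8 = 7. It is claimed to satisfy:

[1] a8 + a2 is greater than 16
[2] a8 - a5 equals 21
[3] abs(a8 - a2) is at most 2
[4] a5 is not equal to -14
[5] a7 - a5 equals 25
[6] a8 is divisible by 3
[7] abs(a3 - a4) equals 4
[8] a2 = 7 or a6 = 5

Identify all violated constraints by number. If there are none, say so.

[1] a8 + a2 = 7 + 7 = 14; 14 ≤ 16, bound 16 not met — violated.
[2] a8 - a5 = 7 - (-14) = 21 — OK.
[3] abs(7 - 7) = 0; 0 ≤ 2 — OK.
[4] a5 = -14, but -14 is required to differ — violated.
[5] a7 - a5 = 11 - (-14) = 25 — OK.
[6] 7 = 3*2 + 1, so 3 does not divide 7 — violated.
[7] abs(14 - 10) = 4 — OK.
[8] a2 = 7 = 7 (first disjunct) — OK.

Constraints 1, 4, and 6 are violated.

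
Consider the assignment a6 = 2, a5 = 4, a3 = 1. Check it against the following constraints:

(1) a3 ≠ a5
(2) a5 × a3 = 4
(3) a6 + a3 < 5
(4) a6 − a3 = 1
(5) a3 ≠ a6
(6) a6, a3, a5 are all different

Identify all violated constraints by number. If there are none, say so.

The assignment satisfies every constraint.

(1) a3 = 1, a5 = 4; distinct — OK.
(2) a5 × a3 = 4 × 1 = 4 — OK.
(3) a6 + a3 = 2 + 1 = 3; 3 < 5 — OK.
(4) a6 − a3 = 2 − 1 = 1 — OK.
(5) a3 = 1, a6 = 2; distinct — OK.
(6) values 2, 1, 4 are pairwise distinct — OK.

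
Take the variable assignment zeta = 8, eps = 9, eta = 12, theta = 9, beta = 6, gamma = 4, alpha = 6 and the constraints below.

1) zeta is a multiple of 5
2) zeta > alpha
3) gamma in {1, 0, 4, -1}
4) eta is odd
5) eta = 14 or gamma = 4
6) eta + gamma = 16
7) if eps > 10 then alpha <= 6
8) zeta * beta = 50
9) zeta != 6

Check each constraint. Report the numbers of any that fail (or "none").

No — constraints 1, 4, and 8 are not satisfied.

1) 8 = 5*1 + 3, so 5 does not divide 8  fails
2) zeta = 8, alpha = 6; 8 > 6  holds
3) gamma = 4 is in {1, 0, 4, -1}  holds
4) eta = 12 is even  fails
5) eta = 12 ≠ 14, but gamma = 4 = 4 (second disjunct)  holds
6) eta + gamma = 12 + 4 = 16  holds
7) eps = 9, not > 10; antecedent false, conditional vacuously true  holds
8) zeta * beta = 8 * 6 = 48, not 50  fails
9) zeta = 8, and 8 ≠ 6  holds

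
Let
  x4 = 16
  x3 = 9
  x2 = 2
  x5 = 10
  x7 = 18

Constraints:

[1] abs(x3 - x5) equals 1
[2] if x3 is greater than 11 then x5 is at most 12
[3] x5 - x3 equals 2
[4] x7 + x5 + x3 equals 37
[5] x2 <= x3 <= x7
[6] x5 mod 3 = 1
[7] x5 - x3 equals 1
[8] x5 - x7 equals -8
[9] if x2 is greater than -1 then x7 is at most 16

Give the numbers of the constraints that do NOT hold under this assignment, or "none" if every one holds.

[1] abs(9 - 10) = 1 — OK.
[2] x3 = 9, not > 11; antecedent false, conditional vacuously true — OK.
[3] x5 - x3 = 10 - 9 = 1, not 2 — violated.
[4] x7 + x5 + x3 = 18 + 10 + 9 = 37 — OK.
[5] values 2 <= 9 <= 18 — OK.
[6] 10 mod 3 = 1 — OK.
[7] x5 - x3 = 10 - 9 = 1 — OK.
[8] x5 - x7 = 10 - 18 = -8 — OK.
[9] x2 = 2 > -1, so we need x7 ≤ 16; but x7 = 18 > 16 — violated.

Constraints 3, 9 are violated.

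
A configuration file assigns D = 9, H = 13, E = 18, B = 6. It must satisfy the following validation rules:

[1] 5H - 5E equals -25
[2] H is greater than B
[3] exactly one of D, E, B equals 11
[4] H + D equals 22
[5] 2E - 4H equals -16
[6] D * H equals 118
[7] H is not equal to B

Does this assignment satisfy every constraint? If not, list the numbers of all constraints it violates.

The assignment fails constraints 3 and 6.

[1] 5H - 5E = 5(13) - 5(18) = -25 — holds.
[2] H = 13, B = 6; 13 > 6 — holds.
[3] D=9, E=18, B=6; 0 of them equal 11, not exactly one — fails.
[4] H + D = 13 + 9 = 22 — holds.
[5] 2E - 4H = 2(18) - 4(13) = -16 — holds.
[6] D * H = 9 * 13 = 117, not 118 — fails.
[7] H = 13, B = 6; distinct — holds.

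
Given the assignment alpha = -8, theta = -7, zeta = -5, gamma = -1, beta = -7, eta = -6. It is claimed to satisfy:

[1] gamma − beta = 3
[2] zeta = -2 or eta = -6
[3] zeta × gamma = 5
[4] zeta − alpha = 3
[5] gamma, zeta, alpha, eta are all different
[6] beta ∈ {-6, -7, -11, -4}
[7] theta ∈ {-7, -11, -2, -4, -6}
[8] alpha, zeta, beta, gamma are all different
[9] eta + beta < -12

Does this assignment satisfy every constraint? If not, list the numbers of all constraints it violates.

No — constraint 1 is not satisfied.

[1] gamma − beta = -1 − (-7) = 6, not 3 — does not hold.
[2] zeta = -5 ≠ -2, but eta = -6 = -6 (second disjunct) — holds.
[3] zeta × gamma = -5 × (-1) = 5 — holds.
[4] zeta − alpha = -5 − (-8) = 3 — holds.
[5] values -1, -5, -8, -6 are pairwise distinct — holds.
[6] beta = -7 is in {-6, -7, -11, -4} — holds.
[7] theta = -7 is in {-7, -11, -2, -4, -6} — holds.
[8] values -8, -5, -7, -1 are pairwise distinct — holds.
[9] eta + beta = -6 + (-7) = -13; -13 < -12 — holds.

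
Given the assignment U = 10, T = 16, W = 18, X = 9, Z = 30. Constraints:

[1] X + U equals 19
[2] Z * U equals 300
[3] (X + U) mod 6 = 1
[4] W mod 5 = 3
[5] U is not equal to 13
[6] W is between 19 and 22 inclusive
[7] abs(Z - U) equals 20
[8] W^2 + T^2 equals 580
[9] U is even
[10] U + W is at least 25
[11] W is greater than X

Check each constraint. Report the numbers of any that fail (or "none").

Constraint 6 is violated.

[1] X + U = 9 + 10 = 19 — satisfied.
[2] Z * U = 30 * 10 = 300 — satisfied.
[3] X + U = 19; 19 mod 6 = 1 — satisfied.
[4] 18 mod 5 = 3 — satisfied.
[5] U = 10, and 10 ≠ 13 — satisfied.
[6] W = 18 is outside [19, 22] — violated.
[7] abs(30 - 10) = 20 — satisfied.
[8] W^2 + T^2 = 18^2 + 16^2 = 324 + 256 = 580 — satisfied.
[9] U = 10 is even — satisfied.
[10] U + W = 10 + 18 = 28; 28 ≥ 25 — satisfied.
[11] W = 18, X = 9; 18 > 9 — satisfied.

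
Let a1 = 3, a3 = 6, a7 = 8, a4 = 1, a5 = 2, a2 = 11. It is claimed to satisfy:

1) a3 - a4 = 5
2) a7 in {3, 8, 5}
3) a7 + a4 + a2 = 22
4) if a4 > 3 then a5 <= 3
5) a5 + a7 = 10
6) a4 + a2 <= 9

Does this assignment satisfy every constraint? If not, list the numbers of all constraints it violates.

Violated: 3 and 6.

1) a3 - a4 = 6 - 1 = 5  ✓
2) a7 = 8 is in {3, 8, 5}  ✓
3) a7 + a4 + a2 = 8 + 1 + 11 = 20, not 22  ✗
4) a4 = 1, not > 3; antecedent false, conditional vacuously true  ✓
5) a5 + a7 = 2 + 8 = 10  ✓
6) a4 + a2 = 1 + 11 = 12; 12 > 9, bound 9 not met  ✗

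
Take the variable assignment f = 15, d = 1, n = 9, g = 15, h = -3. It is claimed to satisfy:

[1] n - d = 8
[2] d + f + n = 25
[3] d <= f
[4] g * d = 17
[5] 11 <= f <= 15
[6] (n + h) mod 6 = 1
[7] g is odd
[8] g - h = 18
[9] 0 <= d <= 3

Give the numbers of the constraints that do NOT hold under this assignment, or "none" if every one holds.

[1] n - d = 9 - 1 = 8 — holds.
[2] d + f + n = 1 + 15 + 9 = 25 — holds.
[3] d = 1, f = 15; 1 ≤ 15 — holds.
[4] g * d = 15 * 1 = 15, not 17 — does not hold.
[5] f = 15 lies in [11, 15] — holds.
[6] n + h = 6; 6 mod 6 = 0, not 1 — does not hold.
[7] g = 15 is odd — holds.
[8] g - h = 15 - (-3) = 18 — holds.
[9] d = 1 lies in [0, 3] — holds.

Constraints 4, 6 are violated.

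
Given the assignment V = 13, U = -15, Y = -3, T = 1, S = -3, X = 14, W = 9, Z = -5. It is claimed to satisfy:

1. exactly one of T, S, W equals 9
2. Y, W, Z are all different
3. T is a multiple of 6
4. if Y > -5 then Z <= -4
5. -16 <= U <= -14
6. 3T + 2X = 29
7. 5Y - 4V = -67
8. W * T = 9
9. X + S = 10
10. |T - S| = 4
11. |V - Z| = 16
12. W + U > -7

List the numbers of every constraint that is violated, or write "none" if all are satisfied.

1. T=1, S=-3, W=9; 1 of them equals 9 — holds.
2. values -3, 9, -5 are pairwise distinct — holds.
3. 1 = 6*0 + 1, so 6 does not divide 1 — does not hold.
4. Y = -3 > -5, so we need Z ≤ -4; Z = -5 ≤ -4 — holds.
5. U = -15 lies in [-16, -14] — holds.
6. 3T + 2X = 3(1) + 2(14) = 31, not 29 — does not hold.
7. 5Y - 4V = 5(-3) - 4(13) = -67 — holds.
8. W * T = 9 * 1 = 9 — holds.
9. X + S = 14 + (-3) = 11, not 10 — does not hold.
10. |1 - (-3)| = 4 — holds.
11. |13 - (-5)| = 18, not 16 — does not hold.
12. W + U = 9 + (-15) = -6; -6 > -7 — holds.

No — constraints 3, 6, 9, and 11 are not satisfied.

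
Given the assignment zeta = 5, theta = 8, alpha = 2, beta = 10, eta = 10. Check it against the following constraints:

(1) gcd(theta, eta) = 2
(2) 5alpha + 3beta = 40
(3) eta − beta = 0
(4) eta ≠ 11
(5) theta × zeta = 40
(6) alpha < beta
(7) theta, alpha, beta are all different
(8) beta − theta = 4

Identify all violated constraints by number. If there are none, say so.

Constraint 8 is violated.

(1) gcd(8, 10) = 2 — holds.
(2) 5alpha + 3beta = 5(2) + 3(10) = 40 — holds.
(3) eta − beta = 10 − 10 = 0 — holds.
(4) eta = 10, and 10 ≠ 11 — holds.
(5) theta × zeta = 8 × 5 = 40 — holds.
(6) alpha = 2, beta = 10; 2 < 10 — holds.
(7) values 8, 2, 10 are pairwise distinct — holds.
(8) beta − theta = 10 − 8 = 2, not 4 — does not hold.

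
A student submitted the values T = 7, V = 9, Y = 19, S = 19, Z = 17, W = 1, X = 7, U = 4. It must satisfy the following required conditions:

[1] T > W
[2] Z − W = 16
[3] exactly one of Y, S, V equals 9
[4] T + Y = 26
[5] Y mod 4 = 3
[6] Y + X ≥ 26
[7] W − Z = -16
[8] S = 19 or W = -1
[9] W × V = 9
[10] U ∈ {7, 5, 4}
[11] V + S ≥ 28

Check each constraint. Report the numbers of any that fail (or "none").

[1] T = 7, W = 1; 7 > 1 — satisfied.
[2] Z − W = 17 − 1 = 16 — satisfied.
[3] Y=19, S=19, V=9; 1 of them equals 9 — satisfied.
[4] T + Y = 7 + 19 = 26 — satisfied.
[5] 19 mod 4 = 3 — satisfied.
[6] Y + X = 19 + 7 = 26; 26 ≥ 26 — satisfied.
[7] W − Z = 1 − 17 = -16 — satisfied.
[8] S = 19 = 19 (first disjunct) — satisfied.
[9] W × V = 1 × 9 = 9 — satisfied.
[10] U = 4 is in {7, 5, 4} — satisfied.
[11] V + S = 9 + 19 = 28; 28 ≥ 28 — satisfied.

The assignment satisfies every constraint.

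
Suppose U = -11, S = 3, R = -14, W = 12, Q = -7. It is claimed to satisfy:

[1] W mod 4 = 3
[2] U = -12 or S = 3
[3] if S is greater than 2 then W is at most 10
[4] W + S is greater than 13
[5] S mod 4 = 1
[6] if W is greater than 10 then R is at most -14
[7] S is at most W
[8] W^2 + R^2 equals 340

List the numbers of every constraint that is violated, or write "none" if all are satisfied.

The assignment fails constraints 1, 3, 5.

[1] 12 mod 4 = 0, not 3 — violated.
[2] U = -11 ≠ -12, but S = 3 = 3 (second disjunct) — OK.
[3] S = 3 > 2, so we need W ≤ 10; but W = 12 > 10 — violated.
[4] W + S = 12 + 3 = 15; 15 > 13 — OK.
[5] 3 mod 4 = 3, not 1 — violated.
[6] W = 12 > 10, so we need R ≤ -14; R = -14 ≤ -14 — OK.
[7] S = 3, W = 12; 3 ≤ 12 — OK.
[8] W^2 + R^2 = 12^2 + (-14)^2 = 144 + 196 = 340 — OK.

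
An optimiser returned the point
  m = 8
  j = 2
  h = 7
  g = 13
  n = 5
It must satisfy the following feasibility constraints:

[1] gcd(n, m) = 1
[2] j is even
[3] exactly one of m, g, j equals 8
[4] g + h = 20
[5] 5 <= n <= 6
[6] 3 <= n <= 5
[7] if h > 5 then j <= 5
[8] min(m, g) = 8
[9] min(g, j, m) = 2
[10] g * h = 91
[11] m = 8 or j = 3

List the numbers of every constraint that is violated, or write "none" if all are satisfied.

[1] gcd(5, 8) = 1 — OK.
[2] j = 2 is even — OK.
[3] m=8, g=13, j=2; 1 of them equals 8 — OK.
[4] g + h = 13 + 7 = 20 — OK.
[5] n = 5 lies in [5, 6] — OK.
[6] n = 5 lies in [3, 5] — OK.
[7] h = 7 > 5, so we need j ≤ 5; j = 2 ≤ 5 — OK.
[8] min(8, 13) = 8 — OK.
[9] min(13, 2, 8) = 2 — OK.
[10] g * h = 13 * 7 = 91 — OK.
[11] m = 8 = 8 (first disjunct) — OK.

All constraints are satisfied.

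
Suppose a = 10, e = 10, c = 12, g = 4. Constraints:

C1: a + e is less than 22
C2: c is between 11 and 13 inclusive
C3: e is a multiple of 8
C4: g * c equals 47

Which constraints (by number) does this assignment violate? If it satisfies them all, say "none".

No — constraints 3 and 4 are not satisfied.

C1: a + e = 10 + 10 = 20; 20 < 22  ✓
C2: c = 12 lies in [11, 13]  ✓
C3: 10 = 8*1 + 2, so 8 does not divide 10  ✗
C4: g * c = 4 * 12 = 48, not 47  ✗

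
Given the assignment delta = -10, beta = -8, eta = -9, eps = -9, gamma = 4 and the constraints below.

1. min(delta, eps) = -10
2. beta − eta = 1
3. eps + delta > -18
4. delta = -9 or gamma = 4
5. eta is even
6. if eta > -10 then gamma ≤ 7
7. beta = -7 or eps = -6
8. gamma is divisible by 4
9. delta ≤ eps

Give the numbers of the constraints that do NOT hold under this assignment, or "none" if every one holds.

1. min(-10, -9) = -10 — holds.
2. beta − eta = -8 − (-9) = 1 — holds.
3. eps + delta = -9 + (-10) = -19; -19 ≤ -18, bound -18 not met — fails.
4. delta = -10 ≠ -9, but gamma = 4 = 4 (second disjunct) — holds.
5. eta = -9 is odd — fails.
6. eta = -9 > -10, so we need gamma ≤ 7; gamma = 4 ≤ 7 — holds.
7. beta = -8 ≠ -7 and eps = -9 ≠ -6; both disjuncts false — fails.
8. 4 / 4 = 1, so 4 divides 4 — holds.
9. delta = -10, eps = -9; -10 ≤ -9 — holds.

Violated: 3, 5, and 7.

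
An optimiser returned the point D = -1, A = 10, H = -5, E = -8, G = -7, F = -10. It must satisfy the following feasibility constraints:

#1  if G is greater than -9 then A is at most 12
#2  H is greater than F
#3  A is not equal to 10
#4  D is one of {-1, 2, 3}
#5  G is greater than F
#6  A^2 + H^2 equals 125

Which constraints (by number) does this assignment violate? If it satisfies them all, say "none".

Violated: 3.

#1 G = -7 > -9, so we need A ≤ 12; A = 10 ≤ 12 — holds.
#2 H = -5, F = -10; -5 > -10 — holds.
#3 A = 10, but 10 is required to differ — does not hold.
#4 D = -1 is in {-1, 2, 3} — holds.
#5 G = -7, F = -10; -7 > -10 — holds.
#6 A^2 + H^2 = 10^2 + (-5)^2 = 100 + 25 = 125 — holds.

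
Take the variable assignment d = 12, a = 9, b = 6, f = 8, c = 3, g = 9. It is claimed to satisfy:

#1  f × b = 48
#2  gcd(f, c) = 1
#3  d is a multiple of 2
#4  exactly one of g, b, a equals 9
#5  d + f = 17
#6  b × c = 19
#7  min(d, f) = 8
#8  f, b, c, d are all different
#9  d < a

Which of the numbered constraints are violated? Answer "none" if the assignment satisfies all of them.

Constraints 4, 5, 6, 9 do not hold.

#1 f × b = 8 × 6 = 48 — holds.
#2 gcd(8, 3) = 1 — holds.
#3 12 / 2 = 6, so 2 divides 12 — holds.
#4 g=9, b=6, a=9; 2 of them equal 9, not exactly one — does not hold.
#5 d + f = 12 + 8 = 20, not 17 — does not hold.
#6 b × c = 6 × 3 = 18, not 19 — does not hold.
#7 min(12, 8) = 8 — holds.
#8 values 8, 6, 3, 12 are pairwise distinct — holds.
#9 d = 12, a = 9; 12 ≥ 9 (want <) — does not hold.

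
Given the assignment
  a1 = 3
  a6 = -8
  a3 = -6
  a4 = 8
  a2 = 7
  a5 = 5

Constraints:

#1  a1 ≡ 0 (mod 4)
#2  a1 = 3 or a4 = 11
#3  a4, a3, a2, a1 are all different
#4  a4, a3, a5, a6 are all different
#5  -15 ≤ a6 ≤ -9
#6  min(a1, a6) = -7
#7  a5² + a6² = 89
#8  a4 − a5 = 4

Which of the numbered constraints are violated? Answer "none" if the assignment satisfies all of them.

Constraints 1, 5, 6, and 8 do not hold.

#1 3 mod 4 = 3, not 0  no
#2 a1 = 3 = 3 (first disjunct)  yes
#3 values 8, -6, 7, 3 are pairwise distinct  yes
#4 values 8, -6, 5, -8 are pairwise distinct  yes
#5 a6 = -8 is outside [-15, -9]  no
#6 min(3, -8) = -8, not -7  no
#7 a5² + a6² = 5² + (-8)² = 25 + 64 = 89  yes
#8 a4 − a5 = 8 − 5 = 3, not 4  no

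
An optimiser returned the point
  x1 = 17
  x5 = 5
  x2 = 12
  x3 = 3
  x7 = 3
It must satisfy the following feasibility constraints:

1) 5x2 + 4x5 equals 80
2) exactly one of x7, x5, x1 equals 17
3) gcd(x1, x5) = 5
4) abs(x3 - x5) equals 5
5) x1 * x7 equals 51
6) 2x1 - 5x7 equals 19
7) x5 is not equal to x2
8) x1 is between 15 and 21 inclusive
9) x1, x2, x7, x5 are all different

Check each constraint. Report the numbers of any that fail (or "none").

Constraints 3 and 4 are violated.

1) 5x2 + 4x5 = 5(12) + 4(5) = 80  yes
2) x7=3, x5=5, x1=17; 1 of them equals 17  yes
3) gcd(17, 5) = 1, not 5  no
4) abs(3 - 5) = 2, not 5  no
5) x1 * x7 = 17 * 3 = 51  yes
6) 2x1 - 5x7 = 2(17) - 5(3) = 19  yes
7) x5 = 5, x2 = 12; distinct  yes
8) x1 = 17 lies in [15, 21]  yes
9) values 17, 12, 3, 5 are pairwise distinct  yes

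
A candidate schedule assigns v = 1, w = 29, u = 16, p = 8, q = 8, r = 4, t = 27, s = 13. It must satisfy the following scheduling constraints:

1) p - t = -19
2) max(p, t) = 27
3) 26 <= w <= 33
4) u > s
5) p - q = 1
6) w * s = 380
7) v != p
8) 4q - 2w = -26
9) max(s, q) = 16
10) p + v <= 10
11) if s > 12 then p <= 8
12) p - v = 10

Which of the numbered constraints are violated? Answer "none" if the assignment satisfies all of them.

1) p - t = 8 - 27 = -19  holds
2) max(8, 27) = 27  holds
3) w = 29 lies in [26, 33]  holds
4) u = 16, s = 13; 16 > 13  holds
5) p - q = 8 - 8 = 0, not 1  fails
6) w * s = 29 * 13 = 377, not 380  fails
7) v = 1, p = 8; distinct  holds
8) 4q - 2w = 4(8) - 2(29) = -26  holds
9) max(13, 8) = 13, not 16  fails
10) p + v = 8 + 1 = 9; 9 ≤ 10  holds
11) s = 13 > 12, so we need p ≤ 8; p = 8 ≤ 8  holds
12) p - v = 8 - 1 = 7, not 10  fails

No — constraints 5, 6, 9, and 12 are not satisfied.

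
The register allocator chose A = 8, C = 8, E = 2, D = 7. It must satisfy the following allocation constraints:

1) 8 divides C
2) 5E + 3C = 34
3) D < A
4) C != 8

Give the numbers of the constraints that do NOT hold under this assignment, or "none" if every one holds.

Violated: 4.

1) 8 / 8 = 1, so 8 divides 8 — OK.
2) 5E + 3C = 5(2) + 3(8) = 34 — OK.
3) D = 7, A = 8; 7 < 8 — OK.
4) C = 8, but 8 is required to differ — violated.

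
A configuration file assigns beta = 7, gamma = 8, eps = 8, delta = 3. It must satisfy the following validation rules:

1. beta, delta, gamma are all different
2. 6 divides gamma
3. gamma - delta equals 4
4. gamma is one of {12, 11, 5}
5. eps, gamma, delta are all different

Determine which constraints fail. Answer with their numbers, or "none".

Constraints 2, 3, 4, and 5 do not hold.

1. values 7, 3, 8 are pairwise distinct  yes
2. 8 = 6*1 + 2, so 6 does not divide 8  no
3. gamma - delta = 8 - 3 = 5, not 4  no
4. gamma = 8 is not in {12, 11, 5}  no
5. eps = gamma = 8, not all different  no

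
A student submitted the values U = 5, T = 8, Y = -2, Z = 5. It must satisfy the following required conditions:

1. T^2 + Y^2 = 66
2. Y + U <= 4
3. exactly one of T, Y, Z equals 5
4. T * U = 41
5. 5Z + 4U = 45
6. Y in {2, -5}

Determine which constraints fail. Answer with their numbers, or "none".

1. T^2 + Y^2 = 8^2 + (-2)^2 = 64 + 4 = 68, not 66 — violated.
2. Y + U = -2 + 5 = 3; 3 ≤ 4 — OK.
3. T=8, Y=-2, Z=5; 1 of them equals 5 — OK.
4. T * U = 8 * 5 = 40, not 41 — violated.
5. 5Z + 4U = 5(5) + 4(5) = 45 — OK.
6. Y = -2 is not in {2, -5} — violated.

Constraints 1, 4, and 6 do not hold.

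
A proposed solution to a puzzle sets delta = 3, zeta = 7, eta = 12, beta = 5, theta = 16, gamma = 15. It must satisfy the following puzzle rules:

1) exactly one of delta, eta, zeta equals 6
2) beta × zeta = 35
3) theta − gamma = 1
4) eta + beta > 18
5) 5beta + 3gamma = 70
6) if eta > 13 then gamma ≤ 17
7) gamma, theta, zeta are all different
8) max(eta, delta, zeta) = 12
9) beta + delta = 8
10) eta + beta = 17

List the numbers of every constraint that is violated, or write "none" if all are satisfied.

1) delta=3, eta=12, zeta=7; 0 of them equal 6, not exactly one — does not hold.
2) beta × zeta = 5 × 7 = 35 — holds.
3) theta − gamma = 16 − 15 = 1 — holds.
4) eta + beta = 12 + 5 = 17; 17 ≤ 18, bound 18 not met — does not hold.
5) 5beta + 3gamma = 5(5) + 3(15) = 70 — holds.
6) eta = 12, not > 13; antecedent false, conditional vacuously true — holds.
7) values 15, 16, 7 are pairwise distinct — holds.
8) max(12, 3, 7) = 12 — holds.
9) beta + delta = 5 + 3 = 8 — holds.
10) eta + beta = 12 + 5 = 17 — holds.

Constraints 1 and 4 do not hold.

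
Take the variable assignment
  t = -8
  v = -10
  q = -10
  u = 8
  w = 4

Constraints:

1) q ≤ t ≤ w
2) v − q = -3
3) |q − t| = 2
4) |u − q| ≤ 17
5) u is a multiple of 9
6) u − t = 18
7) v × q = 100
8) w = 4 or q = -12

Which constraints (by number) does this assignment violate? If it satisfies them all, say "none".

1) values -10 ≤ -8 ≤ 4 — OK.
2) v − q = -10 − (-10) = 0, not -3 — violated.
3) |-10 − (-8)| = 2 — OK.
4) |8 − (-10)| = 18; 18 > 17, exceeds bound 17 — violated.
5) 8 = 9×0 + 8, so 9 does not divide 8 — violated.
6) u − t = 8 − (-8) = 16, not 18 — violated.
7) v × q = -10 × (-10) = 100 — OK.
8) w = 4 = 4 (first disjunct) — OK.

Constraints 2, 4, 5, 6 do not hold.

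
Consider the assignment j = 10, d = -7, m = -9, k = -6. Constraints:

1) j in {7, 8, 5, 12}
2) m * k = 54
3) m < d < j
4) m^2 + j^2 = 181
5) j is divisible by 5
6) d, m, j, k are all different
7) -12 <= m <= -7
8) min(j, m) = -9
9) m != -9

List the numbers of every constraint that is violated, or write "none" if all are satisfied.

The assignment fails constraints 1 and 9.

1) j = 10 is not in {7, 8, 5, 12} — fails.
2) m * k = -9 * (-6) = 54 — holds.
3) values -9 < -7 < 10 — holds.
4) m^2 + j^2 = (-9)^2 + 10^2 = 81 + 100 = 181 — holds.
5) 10 / 5 = 2, so 5 divides 10 — holds.
6) values -7, -9, 10, -6 are pairwise distinct — holds.
7) m = -9 lies in [-12, -7] — holds.
8) min(10, -9) = -9 — holds.
9) m = -9, but -9 is required to differ — fails.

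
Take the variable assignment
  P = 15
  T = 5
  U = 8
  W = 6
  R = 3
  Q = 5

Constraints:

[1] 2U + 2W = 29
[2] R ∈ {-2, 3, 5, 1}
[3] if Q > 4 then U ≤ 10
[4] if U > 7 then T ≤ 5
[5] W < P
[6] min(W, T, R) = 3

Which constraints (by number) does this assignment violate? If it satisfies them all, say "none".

No — constraint 1 is not satisfied.

[1] 2U + 2W = 2(8) + 2(6) = 28, not 29 — violated.
[2] R = 3 is in {-2, 3, 5, 1} — satisfied.
[3] Q = 5 > 4, so we need U ≤ 10; U = 8 ≤ 10 — satisfied.
[4] U = 8 > 7, so we need T ≤ 5; T = 5 ≤ 5 — satisfied.
[5] W = 6, P = 15; 6 < 15 — satisfied.
[6] min(6, 5, 3) = 3 — satisfied.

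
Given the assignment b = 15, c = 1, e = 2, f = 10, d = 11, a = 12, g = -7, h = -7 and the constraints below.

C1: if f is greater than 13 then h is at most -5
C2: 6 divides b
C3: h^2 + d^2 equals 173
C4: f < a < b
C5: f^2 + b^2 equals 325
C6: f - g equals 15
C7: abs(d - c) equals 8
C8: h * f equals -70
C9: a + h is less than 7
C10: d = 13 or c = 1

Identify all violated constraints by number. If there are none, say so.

The assignment fails constraints 2, 3, 6, and 7.

C1: f = 10, not > 13; antecedent false, conditional vacuously true  holds
C2: 15 = 6*2 + 3, so 6 does not divide 15  fails
C3: h^2 + d^2 = (-7)^2 + 11^2 = 49 + 121 = 170, not 173  fails
C4: values 10 < 12 < 15  holds
C5: f^2 + b^2 = 10^2 + 15^2 = 100 + 225 = 325  holds
C6: f - g = 10 - (-7) = 17, not 15  fails
C7: abs(11 - 1) = 10, not 8  fails
C8: h * f = -7 * 10 = -70  holds
C9: a + h = 12 + (-7) = 5; 5 < 7  holds
C10: d = 11 ≠ 13, but c = 1 = 1 (second disjunct)  holds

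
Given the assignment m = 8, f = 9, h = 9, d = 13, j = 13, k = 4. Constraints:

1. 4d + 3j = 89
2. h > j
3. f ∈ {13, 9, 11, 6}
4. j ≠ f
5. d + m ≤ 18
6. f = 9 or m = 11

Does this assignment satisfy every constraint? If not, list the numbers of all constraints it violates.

Constraints 1, 2, and 5 are violated.

1. 4d + 3j = 4(13) + 3(13) = 91, not 89 — fails.
2. h = 9, j = 13; 9 ≤ 13 (want >) — fails.
3. f = 9 is in {13, 9, 11, 6} — holds.
4. j = 13, f = 9; distinct — holds.
5. d + m = 13 + 8 = 21; 21 > 18, bound 18 not met — fails.
6. f = 9 = 9 (first disjunct) — holds.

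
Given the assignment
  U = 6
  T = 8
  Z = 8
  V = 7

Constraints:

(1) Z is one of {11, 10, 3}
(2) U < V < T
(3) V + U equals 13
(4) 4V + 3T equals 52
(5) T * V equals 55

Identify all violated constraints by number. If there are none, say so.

The assignment fails constraints 1, 5.

(1) Z = 8 is not in {11, 10, 3} — fails.
(2) values 6 < 7 < 8 — holds.
(3) V + U = 7 + 6 = 13 — holds.
(4) 4V + 3T = 4(7) + 3(8) = 52 — holds.
(5) T * V = 8 * 7 = 56, not 55 — fails.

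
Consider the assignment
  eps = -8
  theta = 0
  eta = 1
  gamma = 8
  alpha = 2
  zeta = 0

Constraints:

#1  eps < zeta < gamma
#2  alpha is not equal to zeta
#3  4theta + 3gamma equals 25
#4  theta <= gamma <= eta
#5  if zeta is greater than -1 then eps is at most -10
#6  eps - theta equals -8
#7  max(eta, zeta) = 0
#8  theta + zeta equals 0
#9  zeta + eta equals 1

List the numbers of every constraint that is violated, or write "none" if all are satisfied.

No — constraints 3, 4, 5, 7 are not satisfied.

#1 values -8 < 0 < 8  ✔
#2 alpha = 2, zeta = 0; distinct  ✔
#3 4theta + 3gamma = 4(0) + 3(8) = 24, not 25  ✘
#4 values 0, 8, 1; gamma = 8 is not <= eta = 1  ✘
#5 zeta = 0 > -1, so we need eps ≤ -10; but eps = -8 > -10  ✘
#6 eps - theta = -8 - 0 = -8  ✔
#7 max(1, 0) = 1, not 0  ✘
#8 theta + zeta = 0 + 0 = 0  ✔
#9 zeta + eta = 0 + 1 = 1  ✔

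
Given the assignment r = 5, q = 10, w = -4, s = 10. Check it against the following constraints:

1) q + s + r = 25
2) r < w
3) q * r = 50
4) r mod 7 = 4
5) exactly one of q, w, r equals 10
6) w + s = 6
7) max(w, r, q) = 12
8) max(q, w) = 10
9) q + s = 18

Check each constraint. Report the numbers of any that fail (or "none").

The assignment fails constraints 2, 4, 7, 9.

1) q + s + r = 10 + 10 + 5 = 25 — OK.
2) r = 5, w = -4; 5 ≥ -4 (want <) — violated.
3) q * r = 10 * 5 = 50 — OK.
4) 5 mod 7 = 5, not 4 — violated.
5) q=10, w=-4, r=5; 1 of them equals 10 — OK.
6) w + s = -4 + 10 = 6 — OK.
7) max(-4, 5, 10) = 10, not 12 — violated.
8) max(10, -4) = 10 — OK.
9) q + s = 10 + 10 = 20, not 18 — violated.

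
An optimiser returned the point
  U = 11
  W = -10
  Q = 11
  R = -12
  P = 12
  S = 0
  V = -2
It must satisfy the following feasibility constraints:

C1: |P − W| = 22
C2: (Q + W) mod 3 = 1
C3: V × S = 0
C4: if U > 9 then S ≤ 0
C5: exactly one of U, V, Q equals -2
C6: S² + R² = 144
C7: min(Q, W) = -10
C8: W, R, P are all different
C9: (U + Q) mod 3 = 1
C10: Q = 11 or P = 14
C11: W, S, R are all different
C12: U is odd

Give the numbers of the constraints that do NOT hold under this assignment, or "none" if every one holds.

C1: |12 − (-10)| = 22  ✓
C2: Q + W = 1; 1 mod 3 = 1  ✓
C3: V × S = -2 × 0 = 0  ✓
C4: U = 11 > 9, so we need S ≤ 0; S = 0 ≤ 0  ✓
C5: U=11, V=-2, Q=11; 1 of them equals -2  ✓
C6: S² + R² = 0² + (-12)² = 0 + 144 = 144  ✓
C7: min(11, -10) = -10  ✓
C8: values -10, -12, 12 are pairwise distinct  ✓
C9: U + Q = 22; 22 mod 3 = 1  ✓
C10: Q = 11 = 11 (first disjunct)  ✓
C11: values -10, 0, -12 are pairwise distinct  ✓
C12: U = 11 is odd  ✓

Yes — all constraints hold.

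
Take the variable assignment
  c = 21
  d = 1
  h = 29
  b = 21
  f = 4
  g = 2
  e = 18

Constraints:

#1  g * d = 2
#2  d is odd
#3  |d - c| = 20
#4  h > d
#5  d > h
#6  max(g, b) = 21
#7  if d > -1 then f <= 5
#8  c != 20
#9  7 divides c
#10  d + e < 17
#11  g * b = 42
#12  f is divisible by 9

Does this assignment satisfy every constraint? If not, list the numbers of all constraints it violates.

#1 g * d = 2 * 1 = 2 — satisfied.
#2 d = 1 is odd — satisfied.
#3 |1 - 21| = 20 — satisfied.
#4 h = 29, d = 1; 29 > 1 — satisfied.
#5 d = 1, h = 29; 1 ≤ 29 (want >) — violated.
#6 max(2, 21) = 21 — satisfied.
#7 d = 1 > -1, so we need f ≤ 5; f = 4 ≤ 5 — satisfied.
#8 c = 21, and 21 ≠ 20 — satisfied.
#9 21 / 7 = 3, so 7 divides 21 — satisfied.
#10 d + e = 1 + 18 = 19; 19 ≥ 17, bound 17 not met — violated.
#11 g * b = 2 * 21 = 42 — satisfied.
#12 4 = 9*0 + 4, so 9 does not divide 4 — violated.

Constraints 5, 10, and 12 do not hold.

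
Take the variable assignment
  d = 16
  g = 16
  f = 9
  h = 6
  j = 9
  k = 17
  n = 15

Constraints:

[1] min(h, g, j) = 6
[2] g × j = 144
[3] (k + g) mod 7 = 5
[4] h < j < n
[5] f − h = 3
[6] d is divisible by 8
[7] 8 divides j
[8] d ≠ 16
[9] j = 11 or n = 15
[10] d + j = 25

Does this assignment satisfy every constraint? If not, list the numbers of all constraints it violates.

Constraints 7 and 8 do not hold.

[1] min(6, 16, 9) = 6  ✔
[2] g × j = 16 × 9 = 144  ✔
[3] k + g = 33; 33 mod 7 = 5  ✔
[4] values 6 < 9 < 15  ✔
[5] f − h = 9 − 6 = 3  ✔
[6] 16 / 8 = 2, so 8 divides 16  ✔
[7] 9 = 8×1 + 1, so 8 does not divide 9  ✘
[8] d = 16, but 16 is required to differ  ✘
[9] j = 9 ≠ 11, but n = 15 = 15 (second disjunct)  ✔
[10] d + j = 16 + 9 = 25  ✔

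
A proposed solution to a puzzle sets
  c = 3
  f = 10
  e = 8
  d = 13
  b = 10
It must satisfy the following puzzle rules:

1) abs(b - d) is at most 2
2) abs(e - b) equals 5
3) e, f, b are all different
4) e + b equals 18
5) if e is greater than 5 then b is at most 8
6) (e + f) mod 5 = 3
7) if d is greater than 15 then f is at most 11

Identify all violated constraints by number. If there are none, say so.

Constraints 1, 2, 3, and 5 do not hold.

1) abs(10 - 13) = 3; 3 > 2, exceeds bound 2  ✗
2) abs(8 - 10) = 2, not 5  ✗
3) f = b = 10, not all different  ✗
4) e + b = 8 + 10 = 18  ✓
5) e = 8 > 5, so we need b ≤ 8; but b = 10 > 8  ✗
6) e + f = 18; 18 mod 5 = 3  ✓
7) d = 13, not > 15; antecedent false, conditional vacuously true  ✓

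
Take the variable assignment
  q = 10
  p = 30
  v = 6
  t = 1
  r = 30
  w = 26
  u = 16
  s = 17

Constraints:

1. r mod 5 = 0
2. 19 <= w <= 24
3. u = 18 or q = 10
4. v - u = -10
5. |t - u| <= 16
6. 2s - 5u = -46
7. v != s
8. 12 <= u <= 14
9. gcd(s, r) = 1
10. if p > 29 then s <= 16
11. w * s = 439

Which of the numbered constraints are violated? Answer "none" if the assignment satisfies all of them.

1. 30 mod 5 = 0 — holds.
2. w = 26 is outside [19, 24] — does not hold.
3. u = 16 ≠ 18, but q = 10 = 10 (second disjunct) — holds.
4. v - u = 6 - 16 = -10 — holds.
5. |1 - 16| = 15; 15 ≤ 16 — holds.
6. 2s - 5u = 2(17) - 5(16) = -46 — holds.
7. v = 6, s = 17; distinct — holds.
8. u = 16 is outside [12, 14] — does not hold.
9. gcd(17, 30) = 1 — holds.
10. p = 30 > 29, so we need s ≤ 16; but s = 17 > 16 — does not hold.
11. w * s = 26 * 17 = 442, not 439 — does not hold.

The assignment fails constraints 2, 8, 10, 11.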